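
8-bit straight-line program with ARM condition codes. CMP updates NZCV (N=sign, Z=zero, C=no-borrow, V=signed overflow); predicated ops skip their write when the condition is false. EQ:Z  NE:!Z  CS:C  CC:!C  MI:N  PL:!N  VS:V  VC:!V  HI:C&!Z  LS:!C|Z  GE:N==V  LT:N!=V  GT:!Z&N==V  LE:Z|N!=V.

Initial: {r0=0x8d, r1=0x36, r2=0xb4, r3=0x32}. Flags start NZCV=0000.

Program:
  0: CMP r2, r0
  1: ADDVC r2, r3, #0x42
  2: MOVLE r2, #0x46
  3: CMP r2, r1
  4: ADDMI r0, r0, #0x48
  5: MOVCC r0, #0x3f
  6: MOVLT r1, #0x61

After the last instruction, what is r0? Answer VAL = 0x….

[0] flags=0010 → (cmp)
[1] flags=0010 VC?T → r2=0x74
[2] flags=0010 LE?F → skip
[3] flags=0010 → (cmp)
[4] flags=0010 MI?F → skip
[5] flags=0010 CC?F → skip
[6] flags=0010 LT?F → skip

VAL = 0x8d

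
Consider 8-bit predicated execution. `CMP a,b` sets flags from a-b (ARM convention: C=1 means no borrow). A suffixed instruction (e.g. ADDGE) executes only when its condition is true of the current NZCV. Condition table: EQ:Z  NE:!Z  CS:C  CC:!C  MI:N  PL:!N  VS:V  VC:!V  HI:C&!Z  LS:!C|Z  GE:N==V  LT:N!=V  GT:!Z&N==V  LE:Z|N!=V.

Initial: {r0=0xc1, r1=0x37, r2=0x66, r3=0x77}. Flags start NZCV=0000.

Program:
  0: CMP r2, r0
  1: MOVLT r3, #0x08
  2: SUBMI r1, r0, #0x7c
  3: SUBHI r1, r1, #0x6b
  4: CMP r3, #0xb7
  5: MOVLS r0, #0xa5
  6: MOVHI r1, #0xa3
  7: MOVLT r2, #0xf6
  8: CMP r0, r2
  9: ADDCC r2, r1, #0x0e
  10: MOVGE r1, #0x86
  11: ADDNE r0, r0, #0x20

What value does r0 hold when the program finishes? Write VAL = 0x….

[0] flags=1001 → (cmp)
[1] flags=1001 LT?F → skip
[2] flags=1001 MI?T → r1=0x45
[3] flags=1001 HI?F → skip
[4] flags=1001 → (cmp)
[5] flags=1001 LS?T → r0=0xa5
[6] flags=1001 HI?F → skip
[7] flags=1001 LT?F → skip
[8] flags=0011 → (cmp)
[9] flags=0011 CC?F → skip
[10] flags=0011 GE?F → skip
[11] flags=0011 NE?T → r0=0xc5

VAL = 0xc5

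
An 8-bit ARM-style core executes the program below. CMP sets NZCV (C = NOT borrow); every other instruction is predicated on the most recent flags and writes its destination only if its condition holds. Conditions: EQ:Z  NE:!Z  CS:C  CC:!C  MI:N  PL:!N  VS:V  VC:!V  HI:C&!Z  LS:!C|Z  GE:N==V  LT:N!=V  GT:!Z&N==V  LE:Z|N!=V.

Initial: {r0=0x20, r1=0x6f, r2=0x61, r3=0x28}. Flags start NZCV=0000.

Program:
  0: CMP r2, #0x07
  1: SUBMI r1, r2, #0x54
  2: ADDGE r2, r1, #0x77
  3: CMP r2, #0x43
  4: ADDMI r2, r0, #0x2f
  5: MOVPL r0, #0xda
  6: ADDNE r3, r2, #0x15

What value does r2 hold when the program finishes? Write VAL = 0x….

0: ✓ CMP  NZCV=0010
1: · SUBMI
2: ✓ ADDGE  r2←0xe6
3: ✓ CMP  NZCV=1010
4: ✓ ADDMI  r2←0x4f
5: · MOVPL
6: ✓ ADDNE  r3←0x64

VAL = 0x4f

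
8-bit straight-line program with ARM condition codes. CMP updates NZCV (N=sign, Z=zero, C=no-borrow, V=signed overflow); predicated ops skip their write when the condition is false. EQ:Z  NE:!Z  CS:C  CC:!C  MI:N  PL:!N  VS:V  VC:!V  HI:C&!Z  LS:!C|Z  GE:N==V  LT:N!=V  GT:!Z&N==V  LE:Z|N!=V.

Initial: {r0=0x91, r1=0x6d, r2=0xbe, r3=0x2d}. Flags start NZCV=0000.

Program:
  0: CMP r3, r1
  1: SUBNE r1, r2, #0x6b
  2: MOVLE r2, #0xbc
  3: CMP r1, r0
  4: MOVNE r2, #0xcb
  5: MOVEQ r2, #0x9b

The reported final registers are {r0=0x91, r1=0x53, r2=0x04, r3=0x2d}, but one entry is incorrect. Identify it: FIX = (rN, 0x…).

FIX = (r2, 0xcb)

0: ✓ CMP  NZCV=1000
1: ✓ SUBNE  r1←0x53
2: ✓ MOVLE  r2←0xbc
3: ✓ CMP  NZCV=1001
4: ✓ MOVNE  r2←0xcb
5: · MOVEQ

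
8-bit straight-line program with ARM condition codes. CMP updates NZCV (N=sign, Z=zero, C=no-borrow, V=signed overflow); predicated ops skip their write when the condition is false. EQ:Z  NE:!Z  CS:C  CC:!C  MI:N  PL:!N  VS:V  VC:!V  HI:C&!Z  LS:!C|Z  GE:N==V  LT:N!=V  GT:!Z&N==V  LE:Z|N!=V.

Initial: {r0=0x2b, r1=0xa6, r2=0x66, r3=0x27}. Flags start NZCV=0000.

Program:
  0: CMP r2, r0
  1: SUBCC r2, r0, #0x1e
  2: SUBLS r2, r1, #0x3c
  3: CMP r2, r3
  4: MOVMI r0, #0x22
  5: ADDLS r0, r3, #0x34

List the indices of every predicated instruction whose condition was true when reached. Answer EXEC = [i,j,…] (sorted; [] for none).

[0] flags=0010 → (cmp)
[1] flags=0010 CC?F → skip
[2] flags=0010 LS?F → skip
[3] flags=0010 → (cmp)
[4] flags=0010 MI?F → skip
[5] flags=0010 LS?F → skip

EXEC = []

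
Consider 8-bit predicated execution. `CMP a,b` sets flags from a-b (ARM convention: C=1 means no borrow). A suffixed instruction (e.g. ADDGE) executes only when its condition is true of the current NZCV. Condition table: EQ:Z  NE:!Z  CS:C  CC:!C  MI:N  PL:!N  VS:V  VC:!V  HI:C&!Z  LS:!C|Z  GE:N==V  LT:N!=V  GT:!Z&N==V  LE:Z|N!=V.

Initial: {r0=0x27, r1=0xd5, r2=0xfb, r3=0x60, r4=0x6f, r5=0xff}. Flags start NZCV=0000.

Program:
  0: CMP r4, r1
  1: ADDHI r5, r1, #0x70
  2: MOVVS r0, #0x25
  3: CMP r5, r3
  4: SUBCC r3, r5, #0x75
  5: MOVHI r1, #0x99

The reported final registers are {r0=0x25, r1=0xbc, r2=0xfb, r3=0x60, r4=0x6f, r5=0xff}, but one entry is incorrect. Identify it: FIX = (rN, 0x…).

0: ✓ CMP  NZCV=1001
1: · ADDHI
2: ✓ MOVVS  r0←0x25
3: ✓ CMP  NZCV=1010
4: · SUBCC
5: ✓ MOVHI  r1←0x99

FIX = (r1, 0x99)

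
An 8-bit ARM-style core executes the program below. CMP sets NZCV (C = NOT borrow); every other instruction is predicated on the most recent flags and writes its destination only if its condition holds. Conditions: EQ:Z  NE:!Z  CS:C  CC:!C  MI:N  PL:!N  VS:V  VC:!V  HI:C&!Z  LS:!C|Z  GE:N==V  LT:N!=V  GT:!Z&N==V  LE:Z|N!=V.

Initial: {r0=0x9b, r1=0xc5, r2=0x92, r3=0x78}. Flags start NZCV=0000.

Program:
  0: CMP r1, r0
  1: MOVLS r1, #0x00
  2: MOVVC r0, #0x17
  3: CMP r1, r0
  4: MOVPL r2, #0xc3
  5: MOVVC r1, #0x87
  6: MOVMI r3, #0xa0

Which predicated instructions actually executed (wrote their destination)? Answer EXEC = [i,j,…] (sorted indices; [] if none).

EXEC = [2,5,6]

[0] flags=0010 → (cmp)
[1] flags=0010 LS?F → skip
[2] flags=0010 VC?T → r0=0x17
[3] flags=1010 → (cmp)
[4] flags=1010 PL?F → skip
[5] flags=1010 VC?T → r1=0x87
[6] flags=1010 MI?T → r3=0xa0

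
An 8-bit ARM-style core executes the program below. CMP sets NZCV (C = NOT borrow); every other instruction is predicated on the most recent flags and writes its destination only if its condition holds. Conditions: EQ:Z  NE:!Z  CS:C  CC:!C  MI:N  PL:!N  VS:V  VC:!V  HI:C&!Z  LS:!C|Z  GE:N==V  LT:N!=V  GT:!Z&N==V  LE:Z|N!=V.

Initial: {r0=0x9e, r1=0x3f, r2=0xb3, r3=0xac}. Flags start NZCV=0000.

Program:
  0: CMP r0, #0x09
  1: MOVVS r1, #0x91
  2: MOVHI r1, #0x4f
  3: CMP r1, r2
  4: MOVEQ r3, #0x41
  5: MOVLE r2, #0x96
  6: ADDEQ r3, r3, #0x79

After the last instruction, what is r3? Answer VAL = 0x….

[0] flags=1010 → (cmp)
[1] flags=1010 VS?F → skip
[2] flags=1010 HI?T → r1=0x4f
[3] flags=1001 → (cmp)
[4] flags=1001 EQ?F → skip
[5] flags=1001 LE?F → skip
[6] flags=1001 EQ?F → skip

VAL = 0xac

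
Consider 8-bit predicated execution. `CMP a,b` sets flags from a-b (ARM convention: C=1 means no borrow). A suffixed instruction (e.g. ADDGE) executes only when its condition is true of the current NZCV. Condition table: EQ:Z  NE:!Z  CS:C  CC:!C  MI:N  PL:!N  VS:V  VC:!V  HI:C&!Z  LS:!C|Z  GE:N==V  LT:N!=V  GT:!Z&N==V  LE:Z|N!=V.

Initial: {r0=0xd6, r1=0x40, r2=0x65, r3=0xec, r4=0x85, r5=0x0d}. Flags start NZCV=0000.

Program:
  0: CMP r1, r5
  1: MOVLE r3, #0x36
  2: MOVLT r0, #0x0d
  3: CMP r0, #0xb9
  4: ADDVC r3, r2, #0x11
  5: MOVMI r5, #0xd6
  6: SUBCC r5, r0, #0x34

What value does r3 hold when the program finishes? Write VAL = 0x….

VAL = 0x76

[0] flags=0010 → (cmp)
[1] flags=0010 LE?F → skip
[2] flags=0010 LT?F → skip
[3] flags=0010 → (cmp)
[4] flags=0010 VC?T → r3=0x76
[5] flags=0010 MI?F → skip
[6] flags=0010 CC?F → skip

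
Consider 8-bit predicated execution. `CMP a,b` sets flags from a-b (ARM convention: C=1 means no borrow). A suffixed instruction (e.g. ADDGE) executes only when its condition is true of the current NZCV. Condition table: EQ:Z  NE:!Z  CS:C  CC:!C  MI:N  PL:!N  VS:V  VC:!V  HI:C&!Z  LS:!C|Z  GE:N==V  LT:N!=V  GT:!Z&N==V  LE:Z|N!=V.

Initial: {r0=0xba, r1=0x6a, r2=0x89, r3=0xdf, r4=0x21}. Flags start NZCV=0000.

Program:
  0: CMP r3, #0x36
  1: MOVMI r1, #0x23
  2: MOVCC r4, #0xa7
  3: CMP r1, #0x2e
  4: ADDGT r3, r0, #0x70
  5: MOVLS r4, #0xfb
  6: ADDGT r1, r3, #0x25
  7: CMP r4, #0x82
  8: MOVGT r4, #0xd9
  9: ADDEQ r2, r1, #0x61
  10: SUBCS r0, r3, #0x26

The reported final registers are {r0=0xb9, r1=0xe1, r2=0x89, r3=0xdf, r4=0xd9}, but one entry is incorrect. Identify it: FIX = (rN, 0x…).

FIX = (r1, 0x23)

[0] flags=1010 → (cmp)
[1] flags=1010 MI?T → r1=0x23
[2] flags=1010 CC?F → skip
[3] flags=1000 → (cmp)
[4] flags=1000 GT?F → skip
[5] flags=1000 LS?T → r4=0xfb
[6] flags=1000 GT?F → skip
[7] flags=0010 → (cmp)
[8] flags=0010 GT?T → r4=0xd9
[9] flags=0010 EQ?F → skip
[10] flags=0010 CS?T → r0=0xb9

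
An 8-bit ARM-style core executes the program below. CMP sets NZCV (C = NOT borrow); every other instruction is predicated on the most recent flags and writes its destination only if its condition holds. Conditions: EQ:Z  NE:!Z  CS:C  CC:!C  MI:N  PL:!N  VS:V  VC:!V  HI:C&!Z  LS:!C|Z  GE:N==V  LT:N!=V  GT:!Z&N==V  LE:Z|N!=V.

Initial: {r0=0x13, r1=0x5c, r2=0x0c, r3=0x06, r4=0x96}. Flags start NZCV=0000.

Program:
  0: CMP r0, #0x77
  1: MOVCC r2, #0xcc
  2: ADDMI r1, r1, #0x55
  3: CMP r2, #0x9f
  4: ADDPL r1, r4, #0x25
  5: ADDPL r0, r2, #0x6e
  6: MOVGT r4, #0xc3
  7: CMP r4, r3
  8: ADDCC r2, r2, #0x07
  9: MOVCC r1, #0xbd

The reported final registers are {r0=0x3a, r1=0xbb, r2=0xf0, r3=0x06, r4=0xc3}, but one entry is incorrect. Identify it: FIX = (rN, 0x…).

FIX = (r2, 0xcc)

[0] flags=1000 → (cmp)
[1] flags=1000 CC?T → r2=0xcc
[2] flags=1000 MI?T → r1=0xb1
[3] flags=0010 → (cmp)
[4] flags=0010 PL?T → r1=0xbb
[5] flags=0010 PL?T → r0=0x3a
[6] flags=0010 GT?T → r4=0xc3
[7] flags=1010 → (cmp)
[8] flags=1010 CC?F → skip
[9] flags=1010 CC?F → skip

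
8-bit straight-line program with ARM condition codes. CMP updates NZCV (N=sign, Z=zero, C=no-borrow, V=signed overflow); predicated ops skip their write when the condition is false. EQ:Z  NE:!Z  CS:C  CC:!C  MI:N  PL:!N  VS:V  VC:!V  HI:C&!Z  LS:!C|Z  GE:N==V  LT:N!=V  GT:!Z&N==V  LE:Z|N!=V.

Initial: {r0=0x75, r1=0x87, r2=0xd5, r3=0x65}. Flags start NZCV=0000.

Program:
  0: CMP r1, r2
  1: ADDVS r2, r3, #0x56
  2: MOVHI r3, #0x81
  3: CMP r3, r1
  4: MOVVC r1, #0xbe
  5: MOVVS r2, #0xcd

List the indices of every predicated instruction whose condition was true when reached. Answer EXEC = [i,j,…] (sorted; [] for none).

EXEC = [5]

0: ✓ CMP  NZCV=1000
1: · ADDVS
2: · MOVHI
3: ✓ CMP  NZCV=1001
4: · MOVVC
5: ✓ MOVVS  r2←0xcd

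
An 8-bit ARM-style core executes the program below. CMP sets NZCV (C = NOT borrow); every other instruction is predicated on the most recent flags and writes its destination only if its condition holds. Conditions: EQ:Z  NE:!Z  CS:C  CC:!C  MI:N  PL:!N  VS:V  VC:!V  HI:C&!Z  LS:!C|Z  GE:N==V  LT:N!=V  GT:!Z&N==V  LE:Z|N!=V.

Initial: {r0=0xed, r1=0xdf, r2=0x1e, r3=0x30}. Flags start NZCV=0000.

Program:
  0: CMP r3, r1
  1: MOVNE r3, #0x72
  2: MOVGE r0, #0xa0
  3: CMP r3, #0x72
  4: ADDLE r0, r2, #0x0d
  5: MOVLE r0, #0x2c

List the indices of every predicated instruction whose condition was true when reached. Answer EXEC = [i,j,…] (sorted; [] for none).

[0] flags=0000 → (cmp)
[1] flags=0000 NE?T → r3=0x72
[2] flags=0000 GE?T → r0=0xa0
[3] flags=0110 → (cmp)
[4] flags=0110 LE?T → r0=0x2b
[5] flags=0110 LE?T → r0=0x2c

EXEC = [1,2,4,5]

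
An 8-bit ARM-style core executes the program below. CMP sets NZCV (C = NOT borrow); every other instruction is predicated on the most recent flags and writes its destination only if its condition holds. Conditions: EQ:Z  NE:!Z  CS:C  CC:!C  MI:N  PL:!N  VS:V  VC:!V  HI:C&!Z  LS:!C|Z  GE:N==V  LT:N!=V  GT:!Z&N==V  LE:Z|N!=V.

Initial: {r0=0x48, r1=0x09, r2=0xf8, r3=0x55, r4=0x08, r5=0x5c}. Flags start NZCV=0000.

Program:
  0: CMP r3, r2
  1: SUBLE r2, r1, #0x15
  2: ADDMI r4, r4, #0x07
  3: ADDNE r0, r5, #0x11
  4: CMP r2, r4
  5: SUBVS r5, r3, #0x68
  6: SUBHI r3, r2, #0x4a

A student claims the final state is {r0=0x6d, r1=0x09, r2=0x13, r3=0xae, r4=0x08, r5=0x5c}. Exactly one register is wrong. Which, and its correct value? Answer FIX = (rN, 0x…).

[0] flags=0000 → (cmp)
[1] flags=0000 LE?F → skip
[2] flags=0000 MI?F → skip
[3] flags=0000 NE?T → r0=0x6d
[4] flags=1010 → (cmp)
[5] flags=1010 VS?F → skip
[6] flags=1010 HI?T → r3=0xae

FIX = (r2, 0xf8)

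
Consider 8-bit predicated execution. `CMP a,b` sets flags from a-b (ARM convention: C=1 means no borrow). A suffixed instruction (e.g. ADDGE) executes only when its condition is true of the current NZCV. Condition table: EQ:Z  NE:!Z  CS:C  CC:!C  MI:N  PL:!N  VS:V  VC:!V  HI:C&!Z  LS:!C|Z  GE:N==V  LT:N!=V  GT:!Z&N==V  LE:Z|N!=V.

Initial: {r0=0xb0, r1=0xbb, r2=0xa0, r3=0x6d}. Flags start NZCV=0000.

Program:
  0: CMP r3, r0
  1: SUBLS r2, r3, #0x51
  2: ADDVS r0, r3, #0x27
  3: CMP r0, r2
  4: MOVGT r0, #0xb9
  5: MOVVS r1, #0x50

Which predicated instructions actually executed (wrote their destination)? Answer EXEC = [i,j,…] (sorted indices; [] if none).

[0] flags=1001 → (cmp)
[1] flags=1001 LS?T → r2=0x1c
[2] flags=1001 VS?T → r0=0x94
[3] flags=0011 → (cmp)
[4] flags=0011 GT?F → skip
[5] flags=0011 VS?T → r1=0x50

EXEC = [1,2,5]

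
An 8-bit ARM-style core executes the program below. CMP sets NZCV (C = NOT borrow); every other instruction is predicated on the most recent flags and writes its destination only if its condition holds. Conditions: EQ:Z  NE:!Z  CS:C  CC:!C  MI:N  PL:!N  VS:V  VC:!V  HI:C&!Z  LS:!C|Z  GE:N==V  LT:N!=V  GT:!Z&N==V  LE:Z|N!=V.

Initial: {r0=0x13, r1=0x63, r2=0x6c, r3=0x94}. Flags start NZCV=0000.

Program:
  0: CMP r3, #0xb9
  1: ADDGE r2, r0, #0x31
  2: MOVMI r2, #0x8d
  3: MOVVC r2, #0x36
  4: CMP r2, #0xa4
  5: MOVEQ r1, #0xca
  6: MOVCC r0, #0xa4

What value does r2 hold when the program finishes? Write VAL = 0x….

VAL = 0x36

0: ✓ CMP  NZCV=1000
1: · ADDGE
2: ✓ MOVMI  r2←0x8d
3: ✓ MOVVC  r2←0x36
4: ✓ CMP  NZCV=1001
5: · MOVEQ
6: ✓ MOVCC  r0←0xa4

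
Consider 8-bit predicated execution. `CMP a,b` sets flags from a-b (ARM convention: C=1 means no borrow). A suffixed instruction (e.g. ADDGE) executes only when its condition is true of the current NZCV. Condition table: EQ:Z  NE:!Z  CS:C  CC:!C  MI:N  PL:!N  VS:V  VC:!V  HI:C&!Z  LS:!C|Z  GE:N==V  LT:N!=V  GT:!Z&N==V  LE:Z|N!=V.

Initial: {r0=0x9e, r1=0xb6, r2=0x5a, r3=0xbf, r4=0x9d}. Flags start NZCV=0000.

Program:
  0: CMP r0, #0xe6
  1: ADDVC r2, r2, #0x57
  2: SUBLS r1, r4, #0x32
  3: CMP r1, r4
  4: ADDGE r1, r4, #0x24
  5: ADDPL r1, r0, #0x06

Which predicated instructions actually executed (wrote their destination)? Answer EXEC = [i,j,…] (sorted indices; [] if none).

EXEC = [1,2,4]

0: ✓ CMP  NZCV=1000
1: ✓ ADDVC  r2←0xb1
2: ✓ SUBLS  r1←0x6b
3: ✓ CMP  NZCV=1001
4: ✓ ADDGE  r1←0xc1
5: · ADDPL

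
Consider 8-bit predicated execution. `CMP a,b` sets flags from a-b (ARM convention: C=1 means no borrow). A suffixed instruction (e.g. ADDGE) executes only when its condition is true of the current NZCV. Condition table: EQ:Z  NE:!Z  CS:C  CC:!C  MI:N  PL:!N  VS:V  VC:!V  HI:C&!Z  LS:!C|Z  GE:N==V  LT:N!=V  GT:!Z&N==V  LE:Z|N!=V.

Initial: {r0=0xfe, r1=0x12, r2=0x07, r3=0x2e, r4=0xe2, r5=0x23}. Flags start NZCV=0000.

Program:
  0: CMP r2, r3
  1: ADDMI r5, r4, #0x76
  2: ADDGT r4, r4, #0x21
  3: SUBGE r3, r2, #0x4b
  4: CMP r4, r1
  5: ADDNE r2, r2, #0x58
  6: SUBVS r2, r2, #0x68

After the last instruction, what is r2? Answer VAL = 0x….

VAL = 0x5f

[0] flags=1000 → (cmp)
[1] flags=1000 MI?T → r5=0x58
[2] flags=1000 GT?F → skip
[3] flags=1000 GE?F → skip
[4] flags=1010 → (cmp)
[5] flags=1010 NE?T → r2=0x5f
[6] flags=1010 VS?F → skip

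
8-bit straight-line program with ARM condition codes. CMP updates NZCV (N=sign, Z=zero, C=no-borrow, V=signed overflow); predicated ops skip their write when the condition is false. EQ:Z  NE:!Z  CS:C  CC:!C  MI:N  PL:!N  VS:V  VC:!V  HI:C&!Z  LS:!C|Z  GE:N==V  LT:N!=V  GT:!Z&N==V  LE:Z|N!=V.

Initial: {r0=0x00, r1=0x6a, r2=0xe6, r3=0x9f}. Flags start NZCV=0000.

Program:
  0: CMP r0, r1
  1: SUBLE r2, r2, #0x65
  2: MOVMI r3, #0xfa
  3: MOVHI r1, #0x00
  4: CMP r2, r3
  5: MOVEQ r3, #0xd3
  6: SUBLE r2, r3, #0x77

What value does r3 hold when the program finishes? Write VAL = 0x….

[0] flags=1000 → (cmp)
[1] flags=1000 LE?T → r2=0x81
[2] flags=1000 MI?T → r3=0xfa
[3] flags=1000 HI?F → skip
[4] flags=1000 → (cmp)
[5] flags=1000 EQ?F → skip
[6] flags=1000 LE?T → r2=0x83

VAL = 0xfa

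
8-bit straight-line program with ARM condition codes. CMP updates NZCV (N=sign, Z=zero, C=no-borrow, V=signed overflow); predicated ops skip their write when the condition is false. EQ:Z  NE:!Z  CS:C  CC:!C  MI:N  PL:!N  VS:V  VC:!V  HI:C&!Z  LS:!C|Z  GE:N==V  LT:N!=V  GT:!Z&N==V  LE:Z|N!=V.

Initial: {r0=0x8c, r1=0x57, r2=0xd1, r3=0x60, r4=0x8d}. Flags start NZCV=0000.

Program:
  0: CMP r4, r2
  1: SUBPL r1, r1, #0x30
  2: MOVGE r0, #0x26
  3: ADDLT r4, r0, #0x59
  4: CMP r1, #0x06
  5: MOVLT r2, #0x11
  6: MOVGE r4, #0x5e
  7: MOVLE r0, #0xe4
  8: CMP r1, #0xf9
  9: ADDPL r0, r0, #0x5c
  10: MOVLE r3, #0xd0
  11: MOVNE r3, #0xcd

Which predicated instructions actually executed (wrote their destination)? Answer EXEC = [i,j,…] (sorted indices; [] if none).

[0] flags=1000 → (cmp)
[1] flags=1000 PL?F → skip
[2] flags=1000 GE?F → skip
[3] flags=1000 LT?T → r4=0xe5
[4] flags=0010 → (cmp)
[5] flags=0010 LT?F → skip
[6] flags=0010 GE?T → r4=0x5e
[7] flags=0010 LE?F → skip
[8] flags=0000 → (cmp)
[9] flags=0000 PL?T → r0=0xe8
[10] flags=0000 LE?F → skip
[11] flags=0000 NE?T → r3=0xcd

EXEC = [3,6,9,11]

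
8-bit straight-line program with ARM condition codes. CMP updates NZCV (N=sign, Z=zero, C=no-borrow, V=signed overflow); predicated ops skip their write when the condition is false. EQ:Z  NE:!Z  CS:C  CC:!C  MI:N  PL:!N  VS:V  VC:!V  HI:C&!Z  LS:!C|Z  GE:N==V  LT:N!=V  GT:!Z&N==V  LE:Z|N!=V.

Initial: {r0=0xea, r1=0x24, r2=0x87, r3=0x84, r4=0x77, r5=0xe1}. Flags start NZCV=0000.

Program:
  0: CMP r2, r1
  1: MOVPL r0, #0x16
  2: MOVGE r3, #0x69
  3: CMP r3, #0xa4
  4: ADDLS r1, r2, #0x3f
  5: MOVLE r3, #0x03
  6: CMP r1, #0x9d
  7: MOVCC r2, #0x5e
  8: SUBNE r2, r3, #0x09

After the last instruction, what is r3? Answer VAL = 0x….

[0] flags=0011 → (cmp)
[1] flags=0011 PL?T → r0=0x16
[2] flags=0011 GE?F → skip
[3] flags=1000 → (cmp)
[4] flags=1000 LS?T → r1=0xc6
[5] flags=1000 LE?T → r3=0x03
[6] flags=0010 → (cmp)
[7] flags=0010 CC?F → skip
[8] flags=0010 NE?T → r2=0xfa

VAL = 0x03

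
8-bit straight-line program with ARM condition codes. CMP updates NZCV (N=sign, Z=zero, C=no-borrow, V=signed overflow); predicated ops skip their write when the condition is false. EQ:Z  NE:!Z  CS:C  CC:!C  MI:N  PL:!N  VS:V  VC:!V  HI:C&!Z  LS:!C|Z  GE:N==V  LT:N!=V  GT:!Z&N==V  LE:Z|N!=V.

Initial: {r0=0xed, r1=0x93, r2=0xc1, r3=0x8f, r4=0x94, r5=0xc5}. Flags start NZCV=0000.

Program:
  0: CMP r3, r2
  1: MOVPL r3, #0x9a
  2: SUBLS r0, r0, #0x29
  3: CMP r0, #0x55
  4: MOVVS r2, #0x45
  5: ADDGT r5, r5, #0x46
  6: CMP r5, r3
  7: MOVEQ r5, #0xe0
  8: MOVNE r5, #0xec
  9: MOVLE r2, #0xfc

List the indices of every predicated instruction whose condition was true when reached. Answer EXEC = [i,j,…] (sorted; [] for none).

EXEC = [2,4,8]

0: ✓ CMP  NZCV=1000
1: · MOVPL
2: ✓ SUBLS  r0←0xc4
3: ✓ CMP  NZCV=0011
4: ✓ MOVVS  r2←0x45
5: · ADDGT
6: ✓ CMP  NZCV=0010
7: · MOVEQ
8: ✓ MOVNE  r5←0xec
9: · MOVLE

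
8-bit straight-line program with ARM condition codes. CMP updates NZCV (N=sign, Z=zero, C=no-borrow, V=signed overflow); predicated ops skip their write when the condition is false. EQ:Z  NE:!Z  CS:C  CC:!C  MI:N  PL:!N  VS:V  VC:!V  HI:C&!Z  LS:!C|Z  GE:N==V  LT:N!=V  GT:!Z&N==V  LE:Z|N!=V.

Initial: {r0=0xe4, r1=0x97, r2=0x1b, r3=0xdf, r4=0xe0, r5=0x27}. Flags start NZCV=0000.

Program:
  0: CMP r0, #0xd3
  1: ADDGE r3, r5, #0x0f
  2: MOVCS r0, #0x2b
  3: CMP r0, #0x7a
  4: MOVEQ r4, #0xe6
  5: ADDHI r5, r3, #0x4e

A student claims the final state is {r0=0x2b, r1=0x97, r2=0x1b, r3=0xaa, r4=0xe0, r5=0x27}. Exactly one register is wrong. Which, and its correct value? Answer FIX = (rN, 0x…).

0: ✓ CMP  NZCV=0010
1: ✓ ADDGE  r3←0x36
2: ✓ MOVCS  r0←0x2b
3: ✓ CMP  NZCV=1000
4: · MOVEQ
5: · ADDHI

FIX = (r3, 0x36)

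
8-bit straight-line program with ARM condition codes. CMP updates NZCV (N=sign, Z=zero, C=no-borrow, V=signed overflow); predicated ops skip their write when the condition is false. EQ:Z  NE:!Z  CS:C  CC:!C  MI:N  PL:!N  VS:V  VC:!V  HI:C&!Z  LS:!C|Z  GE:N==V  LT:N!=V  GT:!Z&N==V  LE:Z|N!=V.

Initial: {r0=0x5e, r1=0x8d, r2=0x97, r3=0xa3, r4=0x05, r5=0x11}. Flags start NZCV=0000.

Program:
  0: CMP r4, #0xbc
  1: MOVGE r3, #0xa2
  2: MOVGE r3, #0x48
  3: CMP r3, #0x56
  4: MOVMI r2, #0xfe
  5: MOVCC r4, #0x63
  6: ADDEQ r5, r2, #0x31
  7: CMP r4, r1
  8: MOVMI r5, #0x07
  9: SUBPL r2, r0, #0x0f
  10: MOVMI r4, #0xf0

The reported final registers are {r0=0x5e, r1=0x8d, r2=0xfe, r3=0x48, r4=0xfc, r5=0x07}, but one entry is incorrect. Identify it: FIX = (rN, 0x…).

0: ✓ CMP  NZCV=0000
1: ✓ MOVGE  r3←0xa2
2: ✓ MOVGE  r3←0x48
3: ✓ CMP  NZCV=1000
4: ✓ MOVMI  r2←0xfe
5: ✓ MOVCC  r4←0x63
6: · ADDEQ
7: ✓ CMP  NZCV=1001
8: ✓ MOVMI  r5←0x07
9: · SUBPL
10: ✓ MOVMI  r4←0xf0

FIX = (r4, 0xf0)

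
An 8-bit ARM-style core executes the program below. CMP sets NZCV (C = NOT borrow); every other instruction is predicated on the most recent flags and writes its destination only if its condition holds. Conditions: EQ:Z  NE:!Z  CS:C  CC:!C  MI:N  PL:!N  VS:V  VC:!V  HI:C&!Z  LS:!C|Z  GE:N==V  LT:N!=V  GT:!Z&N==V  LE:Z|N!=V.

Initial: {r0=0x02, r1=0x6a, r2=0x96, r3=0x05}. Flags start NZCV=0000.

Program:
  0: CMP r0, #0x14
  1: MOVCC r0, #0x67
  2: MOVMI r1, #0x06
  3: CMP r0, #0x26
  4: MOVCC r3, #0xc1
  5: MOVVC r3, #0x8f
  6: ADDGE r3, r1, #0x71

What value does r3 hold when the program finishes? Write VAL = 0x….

[0] flags=1000 → (cmp)
[1] flags=1000 CC?T → r0=0x67
[2] flags=1000 MI?T → r1=0x06
[3] flags=0010 → (cmp)
[4] flags=0010 CC?F → skip
[5] flags=0010 VC?T → r3=0x8f
[6] flags=0010 GE?T → r3=0x77

VAL = 0x77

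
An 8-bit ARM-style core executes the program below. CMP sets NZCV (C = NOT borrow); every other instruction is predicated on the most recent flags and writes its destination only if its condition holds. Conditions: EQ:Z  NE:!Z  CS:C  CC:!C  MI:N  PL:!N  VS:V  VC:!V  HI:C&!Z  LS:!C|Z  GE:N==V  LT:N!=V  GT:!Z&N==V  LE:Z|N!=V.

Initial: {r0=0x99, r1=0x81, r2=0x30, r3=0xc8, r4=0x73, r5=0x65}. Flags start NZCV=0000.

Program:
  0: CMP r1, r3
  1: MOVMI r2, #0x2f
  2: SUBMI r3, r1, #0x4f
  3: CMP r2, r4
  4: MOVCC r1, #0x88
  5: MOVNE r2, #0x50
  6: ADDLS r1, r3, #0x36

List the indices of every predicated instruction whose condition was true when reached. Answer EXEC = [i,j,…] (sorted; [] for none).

EXEC = [1,2,4,5,6]

0: ✓ CMP  NZCV=1000
1: ✓ MOVMI  r2←0x2f
2: ✓ SUBMI  r3←0x32
3: ✓ CMP  NZCV=1000
4: ✓ MOVCC  r1←0x88
5: ✓ MOVNE  r2←0x50
6: ✓ ADDLS  r1←0x68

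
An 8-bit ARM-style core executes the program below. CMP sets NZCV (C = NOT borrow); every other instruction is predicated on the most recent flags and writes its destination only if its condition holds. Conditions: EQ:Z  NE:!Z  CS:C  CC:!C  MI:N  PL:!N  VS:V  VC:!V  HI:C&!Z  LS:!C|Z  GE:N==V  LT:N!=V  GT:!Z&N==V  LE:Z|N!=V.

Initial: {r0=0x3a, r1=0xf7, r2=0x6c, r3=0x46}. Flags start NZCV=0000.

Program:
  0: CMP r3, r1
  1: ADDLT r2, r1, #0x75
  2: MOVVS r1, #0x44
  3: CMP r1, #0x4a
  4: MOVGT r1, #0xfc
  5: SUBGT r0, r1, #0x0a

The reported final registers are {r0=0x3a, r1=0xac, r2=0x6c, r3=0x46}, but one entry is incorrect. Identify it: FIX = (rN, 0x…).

FIX = (r1, 0xf7)

[0] flags=0000 → (cmp)
[1] flags=0000 LT?F → skip
[2] flags=0000 VS?F → skip
[3] flags=1010 → (cmp)
[4] flags=1010 GT?F → skip
[5] flags=1010 GT?F → skip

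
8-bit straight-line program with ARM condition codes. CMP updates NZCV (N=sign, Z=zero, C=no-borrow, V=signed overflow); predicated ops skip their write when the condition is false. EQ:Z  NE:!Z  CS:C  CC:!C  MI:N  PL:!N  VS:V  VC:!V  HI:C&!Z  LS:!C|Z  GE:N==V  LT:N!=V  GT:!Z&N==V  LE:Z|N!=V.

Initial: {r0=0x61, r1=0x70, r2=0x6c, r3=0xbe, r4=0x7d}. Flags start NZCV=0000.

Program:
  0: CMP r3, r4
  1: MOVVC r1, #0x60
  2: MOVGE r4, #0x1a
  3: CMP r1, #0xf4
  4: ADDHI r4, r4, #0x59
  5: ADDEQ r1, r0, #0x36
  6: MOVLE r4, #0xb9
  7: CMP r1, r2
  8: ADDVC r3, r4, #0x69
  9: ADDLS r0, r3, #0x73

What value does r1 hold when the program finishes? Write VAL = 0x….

0: ✓ CMP  NZCV=0011
1: · MOVVC
2: · MOVGE
3: ✓ CMP  NZCV=0000
4: · ADDHI
5: · ADDEQ
6: · MOVLE
7: ✓ CMP  NZCV=0010
8: ✓ ADDVC  r3←0xe6
9: · ADDLS

VAL = 0x70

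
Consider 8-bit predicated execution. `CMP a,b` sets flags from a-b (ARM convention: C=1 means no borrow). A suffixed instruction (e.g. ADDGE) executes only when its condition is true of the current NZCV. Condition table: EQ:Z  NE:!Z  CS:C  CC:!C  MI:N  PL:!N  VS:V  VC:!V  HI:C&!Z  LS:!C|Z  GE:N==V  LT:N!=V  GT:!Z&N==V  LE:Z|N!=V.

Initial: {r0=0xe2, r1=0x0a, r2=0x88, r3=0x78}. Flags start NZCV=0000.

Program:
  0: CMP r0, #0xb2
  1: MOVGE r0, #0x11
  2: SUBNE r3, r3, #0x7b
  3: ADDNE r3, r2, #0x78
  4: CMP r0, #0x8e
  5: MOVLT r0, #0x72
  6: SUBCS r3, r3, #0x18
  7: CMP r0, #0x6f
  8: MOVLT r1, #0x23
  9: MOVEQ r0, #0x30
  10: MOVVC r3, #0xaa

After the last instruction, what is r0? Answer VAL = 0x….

0: ✓ CMP  NZCV=0010
1: ✓ MOVGE  r0←0x11
2: ✓ SUBNE  r3←0xfd
3: ✓ ADDNE  r3←0x00
4: ✓ CMP  NZCV=1001
5: · MOVLT
6: · SUBCS
7: ✓ CMP  NZCV=1000
8: ✓ MOVLT  r1←0x23
9: · MOVEQ
10: ✓ MOVVC  r3←0xaa

VAL = 0x11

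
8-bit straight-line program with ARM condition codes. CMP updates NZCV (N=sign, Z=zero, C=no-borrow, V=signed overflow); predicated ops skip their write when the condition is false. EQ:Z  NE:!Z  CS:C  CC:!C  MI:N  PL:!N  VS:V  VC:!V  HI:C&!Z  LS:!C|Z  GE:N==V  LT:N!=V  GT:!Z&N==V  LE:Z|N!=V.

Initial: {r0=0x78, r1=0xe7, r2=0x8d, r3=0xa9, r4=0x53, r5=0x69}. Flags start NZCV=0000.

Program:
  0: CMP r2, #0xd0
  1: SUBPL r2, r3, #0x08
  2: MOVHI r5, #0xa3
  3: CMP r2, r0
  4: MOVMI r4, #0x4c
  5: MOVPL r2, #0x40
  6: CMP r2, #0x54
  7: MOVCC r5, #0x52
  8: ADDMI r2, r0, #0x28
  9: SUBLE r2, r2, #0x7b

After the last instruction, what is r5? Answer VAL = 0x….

[0] flags=1000 → (cmp)
[1] flags=1000 PL?F → skip
[2] flags=1000 HI?F → skip
[3] flags=0011 → (cmp)
[4] flags=0011 MI?F → skip
[5] flags=0011 PL?T → r2=0x40
[6] flags=1000 → (cmp)
[7] flags=1000 CC?T → r5=0x52
[8] flags=1000 MI?T → r2=0xa0
[9] flags=1000 LE?T → r2=0x25

VAL = 0x52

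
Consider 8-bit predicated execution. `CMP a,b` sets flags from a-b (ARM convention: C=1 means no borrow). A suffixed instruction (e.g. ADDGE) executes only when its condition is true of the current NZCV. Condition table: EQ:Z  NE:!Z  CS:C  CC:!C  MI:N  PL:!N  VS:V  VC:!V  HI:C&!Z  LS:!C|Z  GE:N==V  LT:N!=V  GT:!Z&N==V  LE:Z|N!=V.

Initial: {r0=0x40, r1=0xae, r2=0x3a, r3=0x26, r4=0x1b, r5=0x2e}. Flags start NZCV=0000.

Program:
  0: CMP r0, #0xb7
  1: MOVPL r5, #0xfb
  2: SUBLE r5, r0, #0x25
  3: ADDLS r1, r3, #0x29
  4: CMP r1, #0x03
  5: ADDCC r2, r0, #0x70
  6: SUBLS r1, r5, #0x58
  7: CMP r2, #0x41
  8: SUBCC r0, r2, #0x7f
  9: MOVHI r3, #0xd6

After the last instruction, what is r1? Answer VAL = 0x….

0: ✓ CMP  NZCV=1001
1: · MOVPL
2: · SUBLE
3: ✓ ADDLS  r1←0x4f
4: ✓ CMP  NZCV=0010
5: · ADDCC
6: · SUBLS
7: ✓ CMP  NZCV=1000
8: ✓ SUBCC  r0←0xbb
9: · MOVHI

VAL = 0x4f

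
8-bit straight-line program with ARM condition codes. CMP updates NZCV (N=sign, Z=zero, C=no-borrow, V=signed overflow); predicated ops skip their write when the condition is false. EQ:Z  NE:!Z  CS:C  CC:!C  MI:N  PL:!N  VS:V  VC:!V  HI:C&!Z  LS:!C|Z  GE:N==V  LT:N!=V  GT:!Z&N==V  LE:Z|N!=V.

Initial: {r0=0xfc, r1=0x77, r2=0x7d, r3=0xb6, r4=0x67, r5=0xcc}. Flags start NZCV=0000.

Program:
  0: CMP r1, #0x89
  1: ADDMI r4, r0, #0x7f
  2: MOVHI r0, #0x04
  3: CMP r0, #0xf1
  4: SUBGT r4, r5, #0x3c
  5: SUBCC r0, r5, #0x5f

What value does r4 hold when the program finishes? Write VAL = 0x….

[0] flags=1001 → (cmp)
[1] flags=1001 MI?T → r4=0x7b
[2] flags=1001 HI?F → skip
[3] flags=0010 → (cmp)
[4] flags=0010 GT?T → r4=0x90
[5] flags=0010 CC?F → skip

VAL = 0x90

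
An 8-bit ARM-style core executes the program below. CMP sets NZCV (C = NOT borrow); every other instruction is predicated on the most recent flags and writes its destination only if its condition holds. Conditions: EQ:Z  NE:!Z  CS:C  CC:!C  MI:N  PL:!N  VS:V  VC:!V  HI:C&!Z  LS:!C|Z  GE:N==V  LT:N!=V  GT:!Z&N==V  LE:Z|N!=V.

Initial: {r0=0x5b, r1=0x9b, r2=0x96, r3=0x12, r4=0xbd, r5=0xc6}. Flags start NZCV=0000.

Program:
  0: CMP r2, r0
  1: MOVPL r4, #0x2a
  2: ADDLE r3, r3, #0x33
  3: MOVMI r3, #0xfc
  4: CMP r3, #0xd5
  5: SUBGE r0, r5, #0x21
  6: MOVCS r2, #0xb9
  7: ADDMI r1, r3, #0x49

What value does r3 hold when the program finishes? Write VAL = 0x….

0: ✓ CMP  NZCV=0011
1: ✓ MOVPL  r4←0x2a
2: ✓ ADDLE  r3←0x45
3: · MOVMI
4: ✓ CMP  NZCV=0000
5: ✓ SUBGE  r0←0xa5
6: · MOVCS
7: · ADDMI

VAL = 0x45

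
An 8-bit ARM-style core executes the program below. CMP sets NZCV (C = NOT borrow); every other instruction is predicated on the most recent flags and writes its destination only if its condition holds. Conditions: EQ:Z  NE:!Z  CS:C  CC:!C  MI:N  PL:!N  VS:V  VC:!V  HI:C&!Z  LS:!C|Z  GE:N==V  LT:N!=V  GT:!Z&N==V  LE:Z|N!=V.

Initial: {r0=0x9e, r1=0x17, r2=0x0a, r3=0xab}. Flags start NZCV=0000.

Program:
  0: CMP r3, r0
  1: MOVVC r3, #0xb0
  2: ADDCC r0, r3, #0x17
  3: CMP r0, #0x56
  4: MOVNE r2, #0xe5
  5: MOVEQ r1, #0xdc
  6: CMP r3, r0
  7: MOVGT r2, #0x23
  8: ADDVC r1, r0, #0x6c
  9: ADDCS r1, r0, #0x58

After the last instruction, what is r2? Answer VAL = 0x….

VAL = 0x23

[0] flags=0010 → (cmp)
[1] flags=0010 VC?T → r3=0xb0
[2] flags=0010 CC?F → skip
[3] flags=0011 → (cmp)
[4] flags=0011 NE?T → r2=0xe5
[5] flags=0011 EQ?F → skip
[6] flags=0010 → (cmp)
[7] flags=0010 GT?T → r2=0x23
[8] flags=0010 VC?T → r1=0x0a
[9] flags=0010 CS?T → r1=0xf6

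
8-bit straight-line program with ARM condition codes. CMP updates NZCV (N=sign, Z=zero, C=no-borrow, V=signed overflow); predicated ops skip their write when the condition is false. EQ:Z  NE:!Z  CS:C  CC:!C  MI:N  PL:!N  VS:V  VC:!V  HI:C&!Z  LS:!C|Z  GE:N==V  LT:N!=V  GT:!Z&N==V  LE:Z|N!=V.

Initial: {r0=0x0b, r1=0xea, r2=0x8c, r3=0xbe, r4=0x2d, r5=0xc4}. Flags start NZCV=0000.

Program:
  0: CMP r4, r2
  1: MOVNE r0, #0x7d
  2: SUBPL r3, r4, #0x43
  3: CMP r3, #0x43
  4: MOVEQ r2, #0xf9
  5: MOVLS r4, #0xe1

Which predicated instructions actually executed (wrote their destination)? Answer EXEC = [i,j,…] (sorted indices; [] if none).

0: ✓ CMP  NZCV=1001
1: ✓ MOVNE  r0←0x7d
2: · SUBPL
3: ✓ CMP  NZCV=0011
4: · MOVEQ
5: · MOVLS

EXEC = [1]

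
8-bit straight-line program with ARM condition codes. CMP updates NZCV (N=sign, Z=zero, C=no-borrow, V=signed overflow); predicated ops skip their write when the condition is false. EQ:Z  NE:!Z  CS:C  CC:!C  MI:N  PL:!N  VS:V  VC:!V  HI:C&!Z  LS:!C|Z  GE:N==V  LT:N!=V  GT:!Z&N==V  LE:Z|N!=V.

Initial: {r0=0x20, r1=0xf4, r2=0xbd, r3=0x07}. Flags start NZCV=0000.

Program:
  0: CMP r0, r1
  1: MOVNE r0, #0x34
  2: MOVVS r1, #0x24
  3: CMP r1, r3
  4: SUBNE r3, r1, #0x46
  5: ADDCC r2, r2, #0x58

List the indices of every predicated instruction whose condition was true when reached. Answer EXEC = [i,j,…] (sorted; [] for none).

EXEC = [1,4]

[0] flags=0000 → (cmp)
[1] flags=0000 NE?T → r0=0x34
[2] flags=0000 VS?F → skip
[3] flags=1010 → (cmp)
[4] flags=1010 NE?T → r3=0xae
[5] flags=1010 CC?F → skip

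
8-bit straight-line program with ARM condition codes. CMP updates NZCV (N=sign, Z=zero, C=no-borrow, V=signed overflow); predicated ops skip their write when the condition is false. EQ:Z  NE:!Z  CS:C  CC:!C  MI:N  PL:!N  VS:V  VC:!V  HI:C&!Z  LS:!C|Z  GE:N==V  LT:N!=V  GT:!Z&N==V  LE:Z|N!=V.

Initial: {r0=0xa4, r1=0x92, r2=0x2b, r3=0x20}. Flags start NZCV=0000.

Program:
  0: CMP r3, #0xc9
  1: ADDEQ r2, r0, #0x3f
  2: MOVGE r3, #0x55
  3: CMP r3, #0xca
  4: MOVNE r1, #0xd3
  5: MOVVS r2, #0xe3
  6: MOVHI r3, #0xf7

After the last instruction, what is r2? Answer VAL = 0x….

[0] flags=0000 → (cmp)
[1] flags=0000 EQ?F → skip
[2] flags=0000 GE?T → r3=0x55
[3] flags=1001 → (cmp)
[4] flags=1001 NE?T → r1=0xd3
[5] flags=1001 VS?T → r2=0xe3
[6] flags=1001 HI?F → skip

VAL = 0xe3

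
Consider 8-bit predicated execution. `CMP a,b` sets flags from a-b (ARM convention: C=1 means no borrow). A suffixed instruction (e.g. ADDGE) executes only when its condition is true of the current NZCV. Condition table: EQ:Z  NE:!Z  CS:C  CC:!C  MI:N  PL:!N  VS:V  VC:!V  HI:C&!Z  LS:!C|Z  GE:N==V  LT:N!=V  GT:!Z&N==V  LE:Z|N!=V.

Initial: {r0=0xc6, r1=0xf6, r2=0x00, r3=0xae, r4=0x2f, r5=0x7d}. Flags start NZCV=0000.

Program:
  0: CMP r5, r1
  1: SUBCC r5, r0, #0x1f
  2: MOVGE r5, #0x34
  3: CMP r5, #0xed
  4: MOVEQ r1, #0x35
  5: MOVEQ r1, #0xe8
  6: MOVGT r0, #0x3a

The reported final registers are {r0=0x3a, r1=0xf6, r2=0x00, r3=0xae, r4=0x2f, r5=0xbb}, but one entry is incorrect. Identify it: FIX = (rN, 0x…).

[0] flags=1001 → (cmp)
[1] flags=1001 CC?T → r5=0xa7
[2] flags=1001 GE?T → r5=0x34
[3] flags=0000 → (cmp)
[4] flags=0000 EQ?F → skip
[5] flags=0000 EQ?F → skip
[6] flags=0000 GT?T → r0=0x3a

FIX = (r5, 0x34)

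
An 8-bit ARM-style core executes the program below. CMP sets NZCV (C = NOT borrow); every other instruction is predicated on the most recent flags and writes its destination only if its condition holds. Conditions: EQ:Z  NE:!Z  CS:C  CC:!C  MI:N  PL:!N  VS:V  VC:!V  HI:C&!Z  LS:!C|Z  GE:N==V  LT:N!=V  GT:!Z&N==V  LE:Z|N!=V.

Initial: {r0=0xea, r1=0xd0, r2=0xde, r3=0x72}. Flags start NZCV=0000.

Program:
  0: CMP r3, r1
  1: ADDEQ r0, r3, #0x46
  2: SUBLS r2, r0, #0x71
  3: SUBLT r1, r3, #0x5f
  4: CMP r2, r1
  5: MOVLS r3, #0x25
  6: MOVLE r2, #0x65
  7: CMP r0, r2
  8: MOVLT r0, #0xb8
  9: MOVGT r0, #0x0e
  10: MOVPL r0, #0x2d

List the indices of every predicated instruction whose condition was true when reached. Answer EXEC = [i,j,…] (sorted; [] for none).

[0] flags=1001 → (cmp)
[1] flags=1001 EQ?F → skip
[2] flags=1001 LS?T → r2=0x79
[3] flags=1001 LT?F → skip
[4] flags=1001 → (cmp)
[5] flags=1001 LS?T → r3=0x25
[6] flags=1001 LE?F → skip
[7] flags=0011 → (cmp)
[8] flags=0011 LT?T → r0=0xb8
[9] flags=0011 GT?F → skip
[10] flags=0011 PL?T → r0=0x2d

EXEC = [2,5,8,10]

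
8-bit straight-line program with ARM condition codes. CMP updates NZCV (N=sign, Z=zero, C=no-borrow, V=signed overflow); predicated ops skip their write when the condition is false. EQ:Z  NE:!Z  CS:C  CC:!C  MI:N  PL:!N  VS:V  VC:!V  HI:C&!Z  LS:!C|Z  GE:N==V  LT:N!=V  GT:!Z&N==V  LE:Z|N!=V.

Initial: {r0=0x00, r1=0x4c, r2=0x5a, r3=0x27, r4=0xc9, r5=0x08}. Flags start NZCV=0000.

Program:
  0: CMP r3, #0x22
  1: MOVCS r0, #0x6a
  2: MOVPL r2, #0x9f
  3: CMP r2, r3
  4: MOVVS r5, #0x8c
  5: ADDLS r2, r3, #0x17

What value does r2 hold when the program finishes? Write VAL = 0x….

VAL = 0x9f

[0] flags=0010 → (cmp)
[1] flags=0010 CS?T → r0=0x6a
[2] flags=0010 PL?T → r2=0x9f
[3] flags=0011 → (cmp)
[4] flags=0011 VS?T → r5=0x8c
[5] flags=0011 LS?F → skip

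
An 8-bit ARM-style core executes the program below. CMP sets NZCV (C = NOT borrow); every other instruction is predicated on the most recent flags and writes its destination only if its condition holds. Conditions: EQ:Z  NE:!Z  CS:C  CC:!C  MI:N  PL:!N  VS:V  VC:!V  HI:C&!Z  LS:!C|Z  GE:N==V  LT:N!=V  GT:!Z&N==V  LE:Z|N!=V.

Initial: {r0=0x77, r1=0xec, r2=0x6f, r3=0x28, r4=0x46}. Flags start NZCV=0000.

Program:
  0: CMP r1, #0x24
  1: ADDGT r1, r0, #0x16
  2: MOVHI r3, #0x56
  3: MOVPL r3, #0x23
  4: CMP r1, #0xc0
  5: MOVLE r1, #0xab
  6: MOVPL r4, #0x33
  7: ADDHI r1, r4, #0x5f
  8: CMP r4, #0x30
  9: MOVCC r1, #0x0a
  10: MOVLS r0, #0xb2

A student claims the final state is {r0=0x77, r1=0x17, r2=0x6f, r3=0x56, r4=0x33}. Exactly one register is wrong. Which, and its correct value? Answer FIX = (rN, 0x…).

0: ✓ CMP  NZCV=1010
1: · ADDGT
2: ✓ MOVHI  r3←0x56
3: · MOVPL
4: ✓ CMP  NZCV=0010
5: · MOVLE
6: ✓ MOVPL  r4←0x33
7: ✓ ADDHI  r1←0x92
8: ✓ CMP  NZCV=0010
9: · MOVCC
10: · MOVLS

FIX = (r1, 0x92)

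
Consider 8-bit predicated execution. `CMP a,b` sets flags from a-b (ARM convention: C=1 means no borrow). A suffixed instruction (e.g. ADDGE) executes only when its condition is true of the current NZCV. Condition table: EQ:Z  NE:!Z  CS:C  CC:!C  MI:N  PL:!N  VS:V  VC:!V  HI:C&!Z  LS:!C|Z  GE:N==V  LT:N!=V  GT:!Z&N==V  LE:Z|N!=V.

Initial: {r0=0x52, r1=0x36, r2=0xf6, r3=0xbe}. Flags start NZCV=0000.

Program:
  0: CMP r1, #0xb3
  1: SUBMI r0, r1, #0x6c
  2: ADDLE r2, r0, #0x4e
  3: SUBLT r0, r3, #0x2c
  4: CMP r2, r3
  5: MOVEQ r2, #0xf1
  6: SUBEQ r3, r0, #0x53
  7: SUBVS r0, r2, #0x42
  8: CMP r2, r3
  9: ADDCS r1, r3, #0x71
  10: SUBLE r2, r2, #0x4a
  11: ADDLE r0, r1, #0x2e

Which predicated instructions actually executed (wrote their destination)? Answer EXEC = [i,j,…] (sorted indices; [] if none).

EXEC = [1,9]

0: ✓ CMP  NZCV=1001
1: ✓ SUBMI  r0←0xca
2: · ADDLE
3: · SUBLT
4: ✓ CMP  NZCV=0010
5: · MOVEQ
6: · SUBEQ
7: · SUBVS
8: ✓ CMP  NZCV=0010
9: ✓ ADDCS  r1←0x2f
10: · SUBLE
11: · ADDLE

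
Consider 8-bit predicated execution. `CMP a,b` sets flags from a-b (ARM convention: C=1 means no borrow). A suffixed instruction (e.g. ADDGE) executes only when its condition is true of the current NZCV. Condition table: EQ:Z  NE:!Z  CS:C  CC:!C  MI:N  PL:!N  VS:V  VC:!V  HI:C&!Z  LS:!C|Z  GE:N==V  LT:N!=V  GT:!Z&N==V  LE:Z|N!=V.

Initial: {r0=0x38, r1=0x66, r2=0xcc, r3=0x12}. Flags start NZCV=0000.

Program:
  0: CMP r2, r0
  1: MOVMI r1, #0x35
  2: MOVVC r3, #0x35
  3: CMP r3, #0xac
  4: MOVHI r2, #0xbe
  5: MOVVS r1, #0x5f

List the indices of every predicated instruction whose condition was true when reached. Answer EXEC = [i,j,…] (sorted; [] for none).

[0] flags=1010 → (cmp)
[1] flags=1010 MI?T → r1=0x35
[2] flags=1010 VC?T → r3=0x35
[3] flags=1001 → (cmp)
[4] flags=1001 HI?F → skip
[5] flags=1001 VS?T → r1=0x5f

EXEC = [1,2,5]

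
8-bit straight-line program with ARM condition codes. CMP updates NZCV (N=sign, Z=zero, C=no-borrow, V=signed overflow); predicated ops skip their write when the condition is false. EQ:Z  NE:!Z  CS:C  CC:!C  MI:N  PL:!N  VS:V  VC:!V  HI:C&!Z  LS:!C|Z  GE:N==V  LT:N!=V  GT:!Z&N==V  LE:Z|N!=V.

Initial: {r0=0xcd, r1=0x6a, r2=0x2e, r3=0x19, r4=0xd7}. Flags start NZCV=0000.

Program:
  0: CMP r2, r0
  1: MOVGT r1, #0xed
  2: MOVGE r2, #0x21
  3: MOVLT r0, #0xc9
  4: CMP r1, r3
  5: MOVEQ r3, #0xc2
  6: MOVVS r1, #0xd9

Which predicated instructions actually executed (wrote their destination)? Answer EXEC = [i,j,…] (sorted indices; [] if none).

[0] flags=0000 → (cmp)
[1] flags=0000 GT?T → r1=0xed
[2] flags=0000 GE?T → r2=0x21
[3] flags=0000 LT?F → skip
[4] flags=1010 → (cmp)
[5] flags=1010 EQ?F → skip
[6] flags=1010 VS?F → skip

EXEC = [1,2]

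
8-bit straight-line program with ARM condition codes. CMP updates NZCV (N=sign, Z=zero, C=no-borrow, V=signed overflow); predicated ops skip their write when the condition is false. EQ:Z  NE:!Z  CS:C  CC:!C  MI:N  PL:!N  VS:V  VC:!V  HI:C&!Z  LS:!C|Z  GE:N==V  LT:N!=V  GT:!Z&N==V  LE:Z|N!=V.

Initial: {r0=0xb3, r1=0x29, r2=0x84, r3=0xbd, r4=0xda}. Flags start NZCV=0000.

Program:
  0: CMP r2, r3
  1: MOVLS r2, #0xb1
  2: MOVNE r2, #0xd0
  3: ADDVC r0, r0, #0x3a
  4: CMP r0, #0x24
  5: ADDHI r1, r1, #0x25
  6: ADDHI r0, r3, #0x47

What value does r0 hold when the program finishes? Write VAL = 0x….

0: ✓ CMP  NZCV=1000
1: ✓ MOVLS  r2←0xb1
2: ✓ MOVNE  r2←0xd0
3: ✓ ADDVC  r0←0xed
4: ✓ CMP  NZCV=1010
5: ✓ ADDHI  r1←0x4e
6: ✓ ADDHI  r0←0x04

VAL = 0x04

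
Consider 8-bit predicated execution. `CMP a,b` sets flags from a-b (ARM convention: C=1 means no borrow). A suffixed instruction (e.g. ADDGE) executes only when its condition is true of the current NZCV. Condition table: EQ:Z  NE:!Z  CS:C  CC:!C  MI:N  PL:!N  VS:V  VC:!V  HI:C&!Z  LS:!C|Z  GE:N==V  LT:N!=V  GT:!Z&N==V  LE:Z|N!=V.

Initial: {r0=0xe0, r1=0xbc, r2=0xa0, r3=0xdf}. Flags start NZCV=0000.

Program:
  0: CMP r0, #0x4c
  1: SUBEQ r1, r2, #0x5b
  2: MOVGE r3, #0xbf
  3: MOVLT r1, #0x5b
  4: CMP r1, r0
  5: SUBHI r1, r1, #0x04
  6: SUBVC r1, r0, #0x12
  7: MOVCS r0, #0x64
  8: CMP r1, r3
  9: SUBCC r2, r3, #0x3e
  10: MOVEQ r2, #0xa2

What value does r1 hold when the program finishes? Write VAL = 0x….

0: ✓ CMP  NZCV=1010
1: · SUBEQ
2: · MOVGE
3: ✓ MOVLT  r1←0x5b
4: ✓ CMP  NZCV=0000
5: · SUBHI
6: ✓ SUBVC  r1←0xce
7: · MOVCS
8: ✓ CMP  NZCV=1000
9: ✓ SUBCC  r2←0xa1
10: · MOVEQ

VAL = 0xce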